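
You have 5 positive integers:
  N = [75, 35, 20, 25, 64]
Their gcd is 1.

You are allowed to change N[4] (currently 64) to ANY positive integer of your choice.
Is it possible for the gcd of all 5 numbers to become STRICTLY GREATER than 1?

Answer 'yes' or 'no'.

Current gcd = 1
gcd of all OTHER numbers (without N[4]=64): gcd([75, 35, 20, 25]) = 5
The new gcd after any change is gcd(5, new_value).
This can be at most 5.
Since 5 > old gcd 1, the gcd CAN increase (e.g., set N[4] = 5).

Answer: yes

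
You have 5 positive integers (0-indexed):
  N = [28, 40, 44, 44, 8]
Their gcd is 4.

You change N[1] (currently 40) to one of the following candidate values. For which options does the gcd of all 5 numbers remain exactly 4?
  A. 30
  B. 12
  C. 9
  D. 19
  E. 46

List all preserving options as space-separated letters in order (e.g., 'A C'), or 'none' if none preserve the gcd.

Answer: B

Derivation:
Old gcd = 4; gcd of others (without N[1]) = 4
New gcd for candidate v: gcd(4, v). Preserves old gcd iff gcd(4, v) = 4.
  Option A: v=30, gcd(4,30)=2 -> changes
  Option B: v=12, gcd(4,12)=4 -> preserves
  Option C: v=9, gcd(4,9)=1 -> changes
  Option D: v=19, gcd(4,19)=1 -> changes
  Option E: v=46, gcd(4,46)=2 -> changes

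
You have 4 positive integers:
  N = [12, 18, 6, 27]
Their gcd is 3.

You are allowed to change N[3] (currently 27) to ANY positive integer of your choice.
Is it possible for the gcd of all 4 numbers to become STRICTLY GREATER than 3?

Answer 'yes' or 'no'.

Answer: yes

Derivation:
Current gcd = 3
gcd of all OTHER numbers (without N[3]=27): gcd([12, 18, 6]) = 6
The new gcd after any change is gcd(6, new_value).
This can be at most 6.
Since 6 > old gcd 3, the gcd CAN increase (e.g., set N[3] = 6).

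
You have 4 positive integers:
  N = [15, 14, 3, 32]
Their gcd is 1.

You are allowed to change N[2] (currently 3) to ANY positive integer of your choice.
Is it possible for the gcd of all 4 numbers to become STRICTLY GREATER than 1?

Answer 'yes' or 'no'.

Answer: no

Derivation:
Current gcd = 1
gcd of all OTHER numbers (without N[2]=3): gcd([15, 14, 32]) = 1
The new gcd after any change is gcd(1, new_value).
This can be at most 1.
Since 1 = old gcd 1, the gcd can only stay the same or decrease.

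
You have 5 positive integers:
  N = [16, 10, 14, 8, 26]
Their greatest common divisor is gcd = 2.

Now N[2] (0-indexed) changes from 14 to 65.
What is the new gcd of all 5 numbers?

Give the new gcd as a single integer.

Answer: 1

Derivation:
Numbers: [16, 10, 14, 8, 26], gcd = 2
Change: index 2, 14 -> 65
gcd of the OTHER numbers (without index 2): gcd([16, 10, 8, 26]) = 2
New gcd = gcd(g_others, new_val) = gcd(2, 65) = 1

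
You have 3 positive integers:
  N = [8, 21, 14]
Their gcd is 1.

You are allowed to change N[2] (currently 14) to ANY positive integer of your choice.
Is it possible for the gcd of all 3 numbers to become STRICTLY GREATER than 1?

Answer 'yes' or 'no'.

Answer: no

Derivation:
Current gcd = 1
gcd of all OTHER numbers (without N[2]=14): gcd([8, 21]) = 1
The new gcd after any change is gcd(1, new_value).
This can be at most 1.
Since 1 = old gcd 1, the gcd can only stay the same or decrease.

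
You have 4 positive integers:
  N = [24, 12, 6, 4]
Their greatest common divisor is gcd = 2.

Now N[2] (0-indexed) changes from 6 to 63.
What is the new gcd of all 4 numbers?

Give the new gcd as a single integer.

Answer: 1

Derivation:
Numbers: [24, 12, 6, 4], gcd = 2
Change: index 2, 6 -> 63
gcd of the OTHER numbers (without index 2): gcd([24, 12, 4]) = 4
New gcd = gcd(g_others, new_val) = gcd(4, 63) = 1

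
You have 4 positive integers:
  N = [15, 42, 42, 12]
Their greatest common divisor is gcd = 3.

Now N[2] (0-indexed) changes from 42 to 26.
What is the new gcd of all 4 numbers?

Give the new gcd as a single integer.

Answer: 1

Derivation:
Numbers: [15, 42, 42, 12], gcd = 3
Change: index 2, 42 -> 26
gcd of the OTHER numbers (without index 2): gcd([15, 42, 12]) = 3
New gcd = gcd(g_others, new_val) = gcd(3, 26) = 1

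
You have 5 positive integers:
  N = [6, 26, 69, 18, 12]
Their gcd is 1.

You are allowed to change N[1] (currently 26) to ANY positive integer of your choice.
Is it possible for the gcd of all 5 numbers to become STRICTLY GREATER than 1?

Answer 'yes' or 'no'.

Answer: yes

Derivation:
Current gcd = 1
gcd of all OTHER numbers (without N[1]=26): gcd([6, 69, 18, 12]) = 3
The new gcd after any change is gcd(3, new_value).
This can be at most 3.
Since 3 > old gcd 1, the gcd CAN increase (e.g., set N[1] = 3).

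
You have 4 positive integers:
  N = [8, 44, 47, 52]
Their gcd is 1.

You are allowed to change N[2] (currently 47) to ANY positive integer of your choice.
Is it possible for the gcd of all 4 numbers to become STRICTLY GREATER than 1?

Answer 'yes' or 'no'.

Current gcd = 1
gcd of all OTHER numbers (without N[2]=47): gcd([8, 44, 52]) = 4
The new gcd after any change is gcd(4, new_value).
This can be at most 4.
Since 4 > old gcd 1, the gcd CAN increase (e.g., set N[2] = 4).

Answer: yes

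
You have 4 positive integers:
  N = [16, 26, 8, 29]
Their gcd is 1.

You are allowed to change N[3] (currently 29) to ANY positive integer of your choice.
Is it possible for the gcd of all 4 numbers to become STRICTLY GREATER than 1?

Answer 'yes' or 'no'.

Current gcd = 1
gcd of all OTHER numbers (without N[3]=29): gcd([16, 26, 8]) = 2
The new gcd after any change is gcd(2, new_value).
This can be at most 2.
Since 2 > old gcd 1, the gcd CAN increase (e.g., set N[3] = 2).

Answer: yes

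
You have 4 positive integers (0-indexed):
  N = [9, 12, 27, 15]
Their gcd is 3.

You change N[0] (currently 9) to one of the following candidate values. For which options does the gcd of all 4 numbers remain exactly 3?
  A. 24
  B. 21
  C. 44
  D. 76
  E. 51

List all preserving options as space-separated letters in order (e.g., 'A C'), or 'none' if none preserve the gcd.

Answer: A B E

Derivation:
Old gcd = 3; gcd of others (without N[0]) = 3
New gcd for candidate v: gcd(3, v). Preserves old gcd iff gcd(3, v) = 3.
  Option A: v=24, gcd(3,24)=3 -> preserves
  Option B: v=21, gcd(3,21)=3 -> preserves
  Option C: v=44, gcd(3,44)=1 -> changes
  Option D: v=76, gcd(3,76)=1 -> changes
  Option E: v=51, gcd(3,51)=3 -> preserves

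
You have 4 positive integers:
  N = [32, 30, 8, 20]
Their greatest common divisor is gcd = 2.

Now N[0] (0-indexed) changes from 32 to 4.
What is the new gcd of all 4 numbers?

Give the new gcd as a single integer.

Numbers: [32, 30, 8, 20], gcd = 2
Change: index 0, 32 -> 4
gcd of the OTHER numbers (without index 0): gcd([30, 8, 20]) = 2
New gcd = gcd(g_others, new_val) = gcd(2, 4) = 2

Answer: 2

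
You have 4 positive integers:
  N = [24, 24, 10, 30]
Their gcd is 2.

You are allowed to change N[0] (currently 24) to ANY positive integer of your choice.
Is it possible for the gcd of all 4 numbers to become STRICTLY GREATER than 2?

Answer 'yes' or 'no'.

Answer: no

Derivation:
Current gcd = 2
gcd of all OTHER numbers (without N[0]=24): gcd([24, 10, 30]) = 2
The new gcd after any change is gcd(2, new_value).
This can be at most 2.
Since 2 = old gcd 2, the gcd can only stay the same or decrease.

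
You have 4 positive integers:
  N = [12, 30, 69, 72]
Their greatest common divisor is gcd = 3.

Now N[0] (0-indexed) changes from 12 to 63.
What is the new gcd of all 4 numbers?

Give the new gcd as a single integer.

Numbers: [12, 30, 69, 72], gcd = 3
Change: index 0, 12 -> 63
gcd of the OTHER numbers (without index 0): gcd([30, 69, 72]) = 3
New gcd = gcd(g_others, new_val) = gcd(3, 63) = 3

Answer: 3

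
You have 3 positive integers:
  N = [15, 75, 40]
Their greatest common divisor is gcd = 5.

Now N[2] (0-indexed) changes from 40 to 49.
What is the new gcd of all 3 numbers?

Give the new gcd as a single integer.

Numbers: [15, 75, 40], gcd = 5
Change: index 2, 40 -> 49
gcd of the OTHER numbers (without index 2): gcd([15, 75]) = 15
New gcd = gcd(g_others, new_val) = gcd(15, 49) = 1

Answer: 1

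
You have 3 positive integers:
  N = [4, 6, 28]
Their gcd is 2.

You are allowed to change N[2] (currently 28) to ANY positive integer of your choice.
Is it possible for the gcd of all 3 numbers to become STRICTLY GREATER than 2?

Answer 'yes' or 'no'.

Answer: no

Derivation:
Current gcd = 2
gcd of all OTHER numbers (without N[2]=28): gcd([4, 6]) = 2
The new gcd after any change is gcd(2, new_value).
This can be at most 2.
Since 2 = old gcd 2, the gcd can only stay the same or decrease.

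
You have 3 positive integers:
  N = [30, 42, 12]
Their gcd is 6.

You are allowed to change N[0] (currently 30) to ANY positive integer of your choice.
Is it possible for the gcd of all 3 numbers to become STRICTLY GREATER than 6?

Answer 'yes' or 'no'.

Current gcd = 6
gcd of all OTHER numbers (without N[0]=30): gcd([42, 12]) = 6
The new gcd after any change is gcd(6, new_value).
This can be at most 6.
Since 6 = old gcd 6, the gcd can only stay the same or decrease.

Answer: no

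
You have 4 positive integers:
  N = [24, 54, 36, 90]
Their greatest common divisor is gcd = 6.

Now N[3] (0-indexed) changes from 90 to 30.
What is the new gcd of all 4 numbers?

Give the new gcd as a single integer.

Numbers: [24, 54, 36, 90], gcd = 6
Change: index 3, 90 -> 30
gcd of the OTHER numbers (without index 3): gcd([24, 54, 36]) = 6
New gcd = gcd(g_others, new_val) = gcd(6, 30) = 6

Answer: 6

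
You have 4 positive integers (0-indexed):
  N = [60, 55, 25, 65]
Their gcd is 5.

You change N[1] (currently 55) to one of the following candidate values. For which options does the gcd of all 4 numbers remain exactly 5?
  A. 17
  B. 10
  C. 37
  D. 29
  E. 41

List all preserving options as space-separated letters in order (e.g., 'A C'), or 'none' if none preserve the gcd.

Answer: B

Derivation:
Old gcd = 5; gcd of others (without N[1]) = 5
New gcd for candidate v: gcd(5, v). Preserves old gcd iff gcd(5, v) = 5.
  Option A: v=17, gcd(5,17)=1 -> changes
  Option B: v=10, gcd(5,10)=5 -> preserves
  Option C: v=37, gcd(5,37)=1 -> changes
  Option D: v=29, gcd(5,29)=1 -> changes
  Option E: v=41, gcd(5,41)=1 -> changes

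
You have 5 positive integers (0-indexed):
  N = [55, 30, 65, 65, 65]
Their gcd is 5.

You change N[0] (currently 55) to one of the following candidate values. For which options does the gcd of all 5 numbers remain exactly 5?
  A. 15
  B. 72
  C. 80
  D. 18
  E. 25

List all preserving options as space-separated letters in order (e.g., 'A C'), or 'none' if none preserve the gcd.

Answer: A C E

Derivation:
Old gcd = 5; gcd of others (without N[0]) = 5
New gcd for candidate v: gcd(5, v). Preserves old gcd iff gcd(5, v) = 5.
  Option A: v=15, gcd(5,15)=5 -> preserves
  Option B: v=72, gcd(5,72)=1 -> changes
  Option C: v=80, gcd(5,80)=5 -> preserves
  Option D: v=18, gcd(5,18)=1 -> changes
  Option E: v=25, gcd(5,25)=5 -> preserves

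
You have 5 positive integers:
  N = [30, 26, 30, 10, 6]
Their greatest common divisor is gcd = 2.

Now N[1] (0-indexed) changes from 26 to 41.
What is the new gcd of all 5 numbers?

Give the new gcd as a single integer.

Answer: 1

Derivation:
Numbers: [30, 26, 30, 10, 6], gcd = 2
Change: index 1, 26 -> 41
gcd of the OTHER numbers (without index 1): gcd([30, 30, 10, 6]) = 2
New gcd = gcd(g_others, new_val) = gcd(2, 41) = 1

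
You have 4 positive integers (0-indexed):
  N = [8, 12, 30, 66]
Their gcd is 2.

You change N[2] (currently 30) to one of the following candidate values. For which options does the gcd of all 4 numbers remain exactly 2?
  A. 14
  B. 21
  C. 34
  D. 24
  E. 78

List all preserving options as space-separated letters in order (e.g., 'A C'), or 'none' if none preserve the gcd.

Old gcd = 2; gcd of others (without N[2]) = 2
New gcd for candidate v: gcd(2, v). Preserves old gcd iff gcd(2, v) = 2.
  Option A: v=14, gcd(2,14)=2 -> preserves
  Option B: v=21, gcd(2,21)=1 -> changes
  Option C: v=34, gcd(2,34)=2 -> preserves
  Option D: v=24, gcd(2,24)=2 -> preserves
  Option E: v=78, gcd(2,78)=2 -> preserves

Answer: A C D E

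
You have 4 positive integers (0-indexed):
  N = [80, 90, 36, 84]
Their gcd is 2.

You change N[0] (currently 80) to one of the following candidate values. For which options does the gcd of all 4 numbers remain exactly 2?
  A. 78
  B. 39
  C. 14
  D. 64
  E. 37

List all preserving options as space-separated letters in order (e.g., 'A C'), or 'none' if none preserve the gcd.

Answer: C D

Derivation:
Old gcd = 2; gcd of others (without N[0]) = 6
New gcd for candidate v: gcd(6, v). Preserves old gcd iff gcd(6, v) = 2.
  Option A: v=78, gcd(6,78)=6 -> changes
  Option B: v=39, gcd(6,39)=3 -> changes
  Option C: v=14, gcd(6,14)=2 -> preserves
  Option D: v=64, gcd(6,64)=2 -> preserves
  Option E: v=37, gcd(6,37)=1 -> changes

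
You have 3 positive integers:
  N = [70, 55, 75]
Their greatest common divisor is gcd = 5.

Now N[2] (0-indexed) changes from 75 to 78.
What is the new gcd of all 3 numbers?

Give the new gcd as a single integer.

Answer: 1

Derivation:
Numbers: [70, 55, 75], gcd = 5
Change: index 2, 75 -> 78
gcd of the OTHER numbers (without index 2): gcd([70, 55]) = 5
New gcd = gcd(g_others, new_val) = gcd(5, 78) = 1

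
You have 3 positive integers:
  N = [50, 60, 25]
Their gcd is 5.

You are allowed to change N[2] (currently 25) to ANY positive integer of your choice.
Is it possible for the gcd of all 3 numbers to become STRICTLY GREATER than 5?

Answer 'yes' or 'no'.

Answer: yes

Derivation:
Current gcd = 5
gcd of all OTHER numbers (without N[2]=25): gcd([50, 60]) = 10
The new gcd after any change is gcd(10, new_value).
This can be at most 10.
Since 10 > old gcd 5, the gcd CAN increase (e.g., set N[2] = 10).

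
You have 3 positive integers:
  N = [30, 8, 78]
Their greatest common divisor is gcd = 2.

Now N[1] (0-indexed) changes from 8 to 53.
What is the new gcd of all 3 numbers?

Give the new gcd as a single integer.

Answer: 1

Derivation:
Numbers: [30, 8, 78], gcd = 2
Change: index 1, 8 -> 53
gcd of the OTHER numbers (without index 1): gcd([30, 78]) = 6
New gcd = gcd(g_others, new_val) = gcd(6, 53) = 1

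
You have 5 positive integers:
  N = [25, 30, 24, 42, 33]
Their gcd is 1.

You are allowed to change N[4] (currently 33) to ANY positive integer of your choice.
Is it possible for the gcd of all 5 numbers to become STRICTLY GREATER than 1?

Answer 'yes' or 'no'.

Answer: no

Derivation:
Current gcd = 1
gcd of all OTHER numbers (without N[4]=33): gcd([25, 30, 24, 42]) = 1
The new gcd after any change is gcd(1, new_value).
This can be at most 1.
Since 1 = old gcd 1, the gcd can only stay the same or decrease.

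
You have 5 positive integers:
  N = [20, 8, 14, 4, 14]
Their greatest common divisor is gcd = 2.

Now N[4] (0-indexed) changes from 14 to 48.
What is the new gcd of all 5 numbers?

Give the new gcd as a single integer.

Answer: 2

Derivation:
Numbers: [20, 8, 14, 4, 14], gcd = 2
Change: index 4, 14 -> 48
gcd of the OTHER numbers (without index 4): gcd([20, 8, 14, 4]) = 2
New gcd = gcd(g_others, new_val) = gcd(2, 48) = 2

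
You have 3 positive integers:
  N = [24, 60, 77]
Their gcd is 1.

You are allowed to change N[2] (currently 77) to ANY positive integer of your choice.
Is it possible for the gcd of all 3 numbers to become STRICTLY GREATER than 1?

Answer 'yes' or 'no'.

Current gcd = 1
gcd of all OTHER numbers (without N[2]=77): gcd([24, 60]) = 12
The new gcd after any change is gcd(12, new_value).
This can be at most 12.
Since 12 > old gcd 1, the gcd CAN increase (e.g., set N[2] = 12).

Answer: yes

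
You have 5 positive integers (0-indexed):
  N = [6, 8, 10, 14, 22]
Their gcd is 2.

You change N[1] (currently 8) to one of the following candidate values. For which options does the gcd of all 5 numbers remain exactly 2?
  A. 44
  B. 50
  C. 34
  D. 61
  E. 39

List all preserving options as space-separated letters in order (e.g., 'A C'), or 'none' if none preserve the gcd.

Answer: A B C

Derivation:
Old gcd = 2; gcd of others (without N[1]) = 2
New gcd for candidate v: gcd(2, v). Preserves old gcd iff gcd(2, v) = 2.
  Option A: v=44, gcd(2,44)=2 -> preserves
  Option B: v=50, gcd(2,50)=2 -> preserves
  Option C: v=34, gcd(2,34)=2 -> preserves
  Option D: v=61, gcd(2,61)=1 -> changes
  Option E: v=39, gcd(2,39)=1 -> changes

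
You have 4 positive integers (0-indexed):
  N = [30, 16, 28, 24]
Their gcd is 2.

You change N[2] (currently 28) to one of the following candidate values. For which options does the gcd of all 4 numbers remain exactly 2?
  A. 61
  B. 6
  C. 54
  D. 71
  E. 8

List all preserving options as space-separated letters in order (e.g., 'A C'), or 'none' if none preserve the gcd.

Old gcd = 2; gcd of others (without N[2]) = 2
New gcd for candidate v: gcd(2, v). Preserves old gcd iff gcd(2, v) = 2.
  Option A: v=61, gcd(2,61)=1 -> changes
  Option B: v=6, gcd(2,6)=2 -> preserves
  Option C: v=54, gcd(2,54)=2 -> preserves
  Option D: v=71, gcd(2,71)=1 -> changes
  Option E: v=8, gcd(2,8)=2 -> preserves

Answer: B C E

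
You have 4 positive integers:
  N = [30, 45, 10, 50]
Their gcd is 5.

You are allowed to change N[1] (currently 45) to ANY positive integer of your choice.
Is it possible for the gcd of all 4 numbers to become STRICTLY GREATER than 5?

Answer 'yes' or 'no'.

Current gcd = 5
gcd of all OTHER numbers (without N[1]=45): gcd([30, 10, 50]) = 10
The new gcd after any change is gcd(10, new_value).
This can be at most 10.
Since 10 > old gcd 5, the gcd CAN increase (e.g., set N[1] = 10).

Answer: yes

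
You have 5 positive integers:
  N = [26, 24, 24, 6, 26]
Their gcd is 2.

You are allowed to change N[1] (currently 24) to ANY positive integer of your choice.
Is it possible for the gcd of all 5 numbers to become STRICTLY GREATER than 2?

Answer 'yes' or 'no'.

Answer: no

Derivation:
Current gcd = 2
gcd of all OTHER numbers (without N[1]=24): gcd([26, 24, 6, 26]) = 2
The new gcd after any change is gcd(2, new_value).
This can be at most 2.
Since 2 = old gcd 2, the gcd can only stay the same or decrease.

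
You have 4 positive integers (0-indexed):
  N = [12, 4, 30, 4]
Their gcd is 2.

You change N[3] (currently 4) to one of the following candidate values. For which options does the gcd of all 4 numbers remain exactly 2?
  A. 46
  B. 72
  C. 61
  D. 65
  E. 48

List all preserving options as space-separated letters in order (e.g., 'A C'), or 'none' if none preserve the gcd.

Answer: A B E

Derivation:
Old gcd = 2; gcd of others (without N[3]) = 2
New gcd for candidate v: gcd(2, v). Preserves old gcd iff gcd(2, v) = 2.
  Option A: v=46, gcd(2,46)=2 -> preserves
  Option B: v=72, gcd(2,72)=2 -> preserves
  Option C: v=61, gcd(2,61)=1 -> changes
  Option D: v=65, gcd(2,65)=1 -> changes
  Option E: v=48, gcd(2,48)=2 -> preserves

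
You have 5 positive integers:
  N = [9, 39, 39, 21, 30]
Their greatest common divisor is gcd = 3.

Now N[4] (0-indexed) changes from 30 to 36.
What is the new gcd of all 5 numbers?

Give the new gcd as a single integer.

Numbers: [9, 39, 39, 21, 30], gcd = 3
Change: index 4, 30 -> 36
gcd of the OTHER numbers (without index 4): gcd([9, 39, 39, 21]) = 3
New gcd = gcd(g_others, new_val) = gcd(3, 36) = 3

Answer: 3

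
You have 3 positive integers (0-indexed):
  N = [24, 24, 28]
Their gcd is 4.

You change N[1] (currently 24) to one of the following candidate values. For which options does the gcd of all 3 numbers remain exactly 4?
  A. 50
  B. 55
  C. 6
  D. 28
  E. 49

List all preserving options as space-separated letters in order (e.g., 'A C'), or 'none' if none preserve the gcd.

Old gcd = 4; gcd of others (without N[1]) = 4
New gcd for candidate v: gcd(4, v). Preserves old gcd iff gcd(4, v) = 4.
  Option A: v=50, gcd(4,50)=2 -> changes
  Option B: v=55, gcd(4,55)=1 -> changes
  Option C: v=6, gcd(4,6)=2 -> changes
  Option D: v=28, gcd(4,28)=4 -> preserves
  Option E: v=49, gcd(4,49)=1 -> changes

Answer: D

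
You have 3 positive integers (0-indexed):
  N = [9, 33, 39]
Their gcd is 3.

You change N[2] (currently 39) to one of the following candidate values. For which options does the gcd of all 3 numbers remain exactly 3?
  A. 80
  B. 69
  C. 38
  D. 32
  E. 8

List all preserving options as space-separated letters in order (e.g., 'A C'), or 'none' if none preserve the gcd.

Answer: B

Derivation:
Old gcd = 3; gcd of others (without N[2]) = 3
New gcd for candidate v: gcd(3, v). Preserves old gcd iff gcd(3, v) = 3.
  Option A: v=80, gcd(3,80)=1 -> changes
  Option B: v=69, gcd(3,69)=3 -> preserves
  Option C: v=38, gcd(3,38)=1 -> changes
  Option D: v=32, gcd(3,32)=1 -> changes
  Option E: v=8, gcd(3,8)=1 -> changes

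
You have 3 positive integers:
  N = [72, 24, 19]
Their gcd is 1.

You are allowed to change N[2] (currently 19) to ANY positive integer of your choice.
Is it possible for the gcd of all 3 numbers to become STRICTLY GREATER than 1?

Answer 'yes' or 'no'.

Answer: yes

Derivation:
Current gcd = 1
gcd of all OTHER numbers (without N[2]=19): gcd([72, 24]) = 24
The new gcd after any change is gcd(24, new_value).
This can be at most 24.
Since 24 > old gcd 1, the gcd CAN increase (e.g., set N[2] = 24).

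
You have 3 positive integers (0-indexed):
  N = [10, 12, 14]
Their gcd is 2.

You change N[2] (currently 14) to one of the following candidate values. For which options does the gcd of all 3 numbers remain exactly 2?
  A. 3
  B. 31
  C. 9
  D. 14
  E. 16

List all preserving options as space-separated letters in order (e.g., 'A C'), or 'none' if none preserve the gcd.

Answer: D E

Derivation:
Old gcd = 2; gcd of others (without N[2]) = 2
New gcd for candidate v: gcd(2, v). Preserves old gcd iff gcd(2, v) = 2.
  Option A: v=3, gcd(2,3)=1 -> changes
  Option B: v=31, gcd(2,31)=1 -> changes
  Option C: v=9, gcd(2,9)=1 -> changes
  Option D: v=14, gcd(2,14)=2 -> preserves
  Option E: v=16, gcd(2,16)=2 -> preserves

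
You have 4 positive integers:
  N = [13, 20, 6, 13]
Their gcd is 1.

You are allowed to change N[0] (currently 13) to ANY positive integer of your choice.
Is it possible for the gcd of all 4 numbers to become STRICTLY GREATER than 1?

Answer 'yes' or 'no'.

Answer: no

Derivation:
Current gcd = 1
gcd of all OTHER numbers (without N[0]=13): gcd([20, 6, 13]) = 1
The new gcd after any change is gcd(1, new_value).
This can be at most 1.
Since 1 = old gcd 1, the gcd can only stay the same or decrease.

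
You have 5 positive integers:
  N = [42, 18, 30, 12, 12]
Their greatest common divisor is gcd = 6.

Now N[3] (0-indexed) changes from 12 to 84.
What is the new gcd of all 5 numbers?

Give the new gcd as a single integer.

Numbers: [42, 18, 30, 12, 12], gcd = 6
Change: index 3, 12 -> 84
gcd of the OTHER numbers (without index 3): gcd([42, 18, 30, 12]) = 6
New gcd = gcd(g_others, new_val) = gcd(6, 84) = 6

Answer: 6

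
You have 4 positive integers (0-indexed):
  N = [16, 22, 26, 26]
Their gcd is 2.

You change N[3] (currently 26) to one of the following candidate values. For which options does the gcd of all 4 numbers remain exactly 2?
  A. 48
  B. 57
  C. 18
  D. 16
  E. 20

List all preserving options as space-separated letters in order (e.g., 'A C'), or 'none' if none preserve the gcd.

Old gcd = 2; gcd of others (without N[3]) = 2
New gcd for candidate v: gcd(2, v). Preserves old gcd iff gcd(2, v) = 2.
  Option A: v=48, gcd(2,48)=2 -> preserves
  Option B: v=57, gcd(2,57)=1 -> changes
  Option C: v=18, gcd(2,18)=2 -> preserves
  Option D: v=16, gcd(2,16)=2 -> preserves
  Option E: v=20, gcd(2,20)=2 -> preserves

Answer: A C D E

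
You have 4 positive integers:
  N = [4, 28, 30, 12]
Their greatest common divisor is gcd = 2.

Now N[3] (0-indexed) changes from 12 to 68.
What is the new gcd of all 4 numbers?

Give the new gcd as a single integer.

Numbers: [4, 28, 30, 12], gcd = 2
Change: index 3, 12 -> 68
gcd of the OTHER numbers (without index 3): gcd([4, 28, 30]) = 2
New gcd = gcd(g_others, new_val) = gcd(2, 68) = 2

Answer: 2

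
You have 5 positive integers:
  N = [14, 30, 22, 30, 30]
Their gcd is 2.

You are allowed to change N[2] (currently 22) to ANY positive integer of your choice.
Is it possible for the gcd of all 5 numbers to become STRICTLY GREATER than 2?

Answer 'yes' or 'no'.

Answer: no

Derivation:
Current gcd = 2
gcd of all OTHER numbers (without N[2]=22): gcd([14, 30, 30, 30]) = 2
The new gcd after any change is gcd(2, new_value).
This can be at most 2.
Since 2 = old gcd 2, the gcd can only stay the same or decrease.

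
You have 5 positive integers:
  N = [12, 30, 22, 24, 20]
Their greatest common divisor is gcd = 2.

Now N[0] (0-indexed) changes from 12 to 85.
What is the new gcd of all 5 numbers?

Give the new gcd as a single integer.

Answer: 1

Derivation:
Numbers: [12, 30, 22, 24, 20], gcd = 2
Change: index 0, 12 -> 85
gcd of the OTHER numbers (without index 0): gcd([30, 22, 24, 20]) = 2
New gcd = gcd(g_others, new_val) = gcd(2, 85) = 1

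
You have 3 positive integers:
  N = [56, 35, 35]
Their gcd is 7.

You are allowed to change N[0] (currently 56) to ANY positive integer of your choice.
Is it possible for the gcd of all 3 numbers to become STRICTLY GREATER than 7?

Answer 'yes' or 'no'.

Current gcd = 7
gcd of all OTHER numbers (without N[0]=56): gcd([35, 35]) = 35
The new gcd after any change is gcd(35, new_value).
This can be at most 35.
Since 35 > old gcd 7, the gcd CAN increase (e.g., set N[0] = 35).

Answer: yes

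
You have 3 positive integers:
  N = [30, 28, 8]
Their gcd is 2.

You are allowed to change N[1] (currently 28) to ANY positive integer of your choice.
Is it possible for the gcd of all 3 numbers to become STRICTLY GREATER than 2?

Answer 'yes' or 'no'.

Current gcd = 2
gcd of all OTHER numbers (without N[1]=28): gcd([30, 8]) = 2
The new gcd after any change is gcd(2, new_value).
This can be at most 2.
Since 2 = old gcd 2, the gcd can only stay the same or decrease.

Answer: no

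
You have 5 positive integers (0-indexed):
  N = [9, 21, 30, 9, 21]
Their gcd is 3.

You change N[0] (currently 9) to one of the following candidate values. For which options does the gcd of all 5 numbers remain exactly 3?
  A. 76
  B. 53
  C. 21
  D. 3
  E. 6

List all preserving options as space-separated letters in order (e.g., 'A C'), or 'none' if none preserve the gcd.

Answer: C D E

Derivation:
Old gcd = 3; gcd of others (without N[0]) = 3
New gcd for candidate v: gcd(3, v). Preserves old gcd iff gcd(3, v) = 3.
  Option A: v=76, gcd(3,76)=1 -> changes
  Option B: v=53, gcd(3,53)=1 -> changes
  Option C: v=21, gcd(3,21)=3 -> preserves
  Option D: v=3, gcd(3,3)=3 -> preserves
  Option E: v=6, gcd(3,6)=3 -> preserves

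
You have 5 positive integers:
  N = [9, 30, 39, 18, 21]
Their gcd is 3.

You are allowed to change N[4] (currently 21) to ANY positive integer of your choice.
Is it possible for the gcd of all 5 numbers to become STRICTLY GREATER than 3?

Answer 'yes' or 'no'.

Current gcd = 3
gcd of all OTHER numbers (without N[4]=21): gcd([9, 30, 39, 18]) = 3
The new gcd after any change is gcd(3, new_value).
This can be at most 3.
Since 3 = old gcd 3, the gcd can only stay the same or decrease.

Answer: no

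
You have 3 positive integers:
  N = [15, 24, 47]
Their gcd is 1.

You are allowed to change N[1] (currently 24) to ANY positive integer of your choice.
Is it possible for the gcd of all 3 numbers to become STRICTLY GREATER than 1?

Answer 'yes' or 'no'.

Current gcd = 1
gcd of all OTHER numbers (without N[1]=24): gcd([15, 47]) = 1
The new gcd after any change is gcd(1, new_value).
This can be at most 1.
Since 1 = old gcd 1, the gcd can only stay the same or decrease.

Answer: no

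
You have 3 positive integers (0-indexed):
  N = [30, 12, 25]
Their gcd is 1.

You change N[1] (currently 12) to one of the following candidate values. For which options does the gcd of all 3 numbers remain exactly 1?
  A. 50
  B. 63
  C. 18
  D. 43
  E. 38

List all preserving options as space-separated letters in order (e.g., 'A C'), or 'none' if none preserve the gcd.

Answer: B C D E

Derivation:
Old gcd = 1; gcd of others (without N[1]) = 5
New gcd for candidate v: gcd(5, v). Preserves old gcd iff gcd(5, v) = 1.
  Option A: v=50, gcd(5,50)=5 -> changes
  Option B: v=63, gcd(5,63)=1 -> preserves
  Option C: v=18, gcd(5,18)=1 -> preserves
  Option D: v=43, gcd(5,43)=1 -> preserves
  Option E: v=38, gcd(5,38)=1 -> preserves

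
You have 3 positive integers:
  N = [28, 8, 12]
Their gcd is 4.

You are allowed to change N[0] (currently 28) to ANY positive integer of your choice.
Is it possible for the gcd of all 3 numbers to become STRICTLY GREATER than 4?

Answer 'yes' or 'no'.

Answer: no

Derivation:
Current gcd = 4
gcd of all OTHER numbers (without N[0]=28): gcd([8, 12]) = 4
The new gcd after any change is gcd(4, new_value).
This can be at most 4.
Since 4 = old gcd 4, the gcd can only stay the same or decrease.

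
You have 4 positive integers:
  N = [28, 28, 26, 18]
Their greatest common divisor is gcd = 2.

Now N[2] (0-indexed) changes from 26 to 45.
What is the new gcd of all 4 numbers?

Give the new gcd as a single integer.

Numbers: [28, 28, 26, 18], gcd = 2
Change: index 2, 26 -> 45
gcd of the OTHER numbers (without index 2): gcd([28, 28, 18]) = 2
New gcd = gcd(g_others, new_val) = gcd(2, 45) = 1

Answer: 1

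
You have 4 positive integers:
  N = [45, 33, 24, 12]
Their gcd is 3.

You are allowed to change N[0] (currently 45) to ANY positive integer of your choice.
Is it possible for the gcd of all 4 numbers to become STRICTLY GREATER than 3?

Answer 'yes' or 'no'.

Answer: no

Derivation:
Current gcd = 3
gcd of all OTHER numbers (without N[0]=45): gcd([33, 24, 12]) = 3
The new gcd after any change is gcd(3, new_value).
This can be at most 3.
Since 3 = old gcd 3, the gcd can only stay the same or decrease.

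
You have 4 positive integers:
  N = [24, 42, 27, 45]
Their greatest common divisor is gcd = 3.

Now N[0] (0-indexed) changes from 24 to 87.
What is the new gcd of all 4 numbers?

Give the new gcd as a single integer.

Numbers: [24, 42, 27, 45], gcd = 3
Change: index 0, 24 -> 87
gcd of the OTHER numbers (without index 0): gcd([42, 27, 45]) = 3
New gcd = gcd(g_others, new_val) = gcd(3, 87) = 3

Answer: 3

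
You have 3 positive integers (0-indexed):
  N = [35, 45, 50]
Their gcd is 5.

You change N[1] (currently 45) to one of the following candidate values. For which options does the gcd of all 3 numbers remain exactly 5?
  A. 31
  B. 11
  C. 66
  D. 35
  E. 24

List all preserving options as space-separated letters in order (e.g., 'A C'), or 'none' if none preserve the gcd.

Old gcd = 5; gcd of others (without N[1]) = 5
New gcd for candidate v: gcd(5, v). Preserves old gcd iff gcd(5, v) = 5.
  Option A: v=31, gcd(5,31)=1 -> changes
  Option B: v=11, gcd(5,11)=1 -> changes
  Option C: v=66, gcd(5,66)=1 -> changes
  Option D: v=35, gcd(5,35)=5 -> preserves
  Option E: v=24, gcd(5,24)=1 -> changes

Answer: D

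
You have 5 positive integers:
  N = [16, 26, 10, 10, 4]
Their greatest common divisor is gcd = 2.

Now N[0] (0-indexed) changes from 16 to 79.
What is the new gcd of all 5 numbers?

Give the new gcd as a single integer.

Numbers: [16, 26, 10, 10, 4], gcd = 2
Change: index 0, 16 -> 79
gcd of the OTHER numbers (without index 0): gcd([26, 10, 10, 4]) = 2
New gcd = gcd(g_others, new_val) = gcd(2, 79) = 1

Answer: 1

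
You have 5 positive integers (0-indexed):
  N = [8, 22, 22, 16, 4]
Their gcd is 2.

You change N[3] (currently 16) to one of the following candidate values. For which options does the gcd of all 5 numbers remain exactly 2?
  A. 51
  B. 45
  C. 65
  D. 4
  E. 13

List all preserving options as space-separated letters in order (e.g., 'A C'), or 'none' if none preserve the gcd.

Old gcd = 2; gcd of others (without N[3]) = 2
New gcd for candidate v: gcd(2, v). Preserves old gcd iff gcd(2, v) = 2.
  Option A: v=51, gcd(2,51)=1 -> changes
  Option B: v=45, gcd(2,45)=1 -> changes
  Option C: v=65, gcd(2,65)=1 -> changes
  Option D: v=4, gcd(2,4)=2 -> preserves
  Option E: v=13, gcd(2,13)=1 -> changes

Answer: D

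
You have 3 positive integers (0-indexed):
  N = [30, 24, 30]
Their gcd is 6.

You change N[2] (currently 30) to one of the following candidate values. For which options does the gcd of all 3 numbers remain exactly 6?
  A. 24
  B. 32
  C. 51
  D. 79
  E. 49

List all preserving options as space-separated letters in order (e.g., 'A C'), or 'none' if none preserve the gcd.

Answer: A

Derivation:
Old gcd = 6; gcd of others (without N[2]) = 6
New gcd for candidate v: gcd(6, v). Preserves old gcd iff gcd(6, v) = 6.
  Option A: v=24, gcd(6,24)=6 -> preserves
  Option B: v=32, gcd(6,32)=2 -> changes
  Option C: v=51, gcd(6,51)=3 -> changes
  Option D: v=79, gcd(6,79)=1 -> changes
  Option E: v=49, gcd(6,49)=1 -> changes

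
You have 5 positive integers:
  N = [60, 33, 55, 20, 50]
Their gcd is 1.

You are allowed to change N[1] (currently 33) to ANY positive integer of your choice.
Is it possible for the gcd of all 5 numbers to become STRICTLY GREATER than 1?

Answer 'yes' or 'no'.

Current gcd = 1
gcd of all OTHER numbers (without N[1]=33): gcd([60, 55, 20, 50]) = 5
The new gcd after any change is gcd(5, new_value).
This can be at most 5.
Since 5 > old gcd 1, the gcd CAN increase (e.g., set N[1] = 5).

Answer: yes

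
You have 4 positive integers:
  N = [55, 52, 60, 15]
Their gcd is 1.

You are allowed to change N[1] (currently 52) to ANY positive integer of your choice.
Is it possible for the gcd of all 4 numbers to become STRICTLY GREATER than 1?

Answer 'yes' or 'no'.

Answer: yes

Derivation:
Current gcd = 1
gcd of all OTHER numbers (without N[1]=52): gcd([55, 60, 15]) = 5
The new gcd after any change is gcd(5, new_value).
This can be at most 5.
Since 5 > old gcd 1, the gcd CAN increase (e.g., set N[1] = 5).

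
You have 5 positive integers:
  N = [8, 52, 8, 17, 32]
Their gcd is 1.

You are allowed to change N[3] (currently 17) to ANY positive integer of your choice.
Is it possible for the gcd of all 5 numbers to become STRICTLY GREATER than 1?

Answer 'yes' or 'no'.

Answer: yes

Derivation:
Current gcd = 1
gcd of all OTHER numbers (without N[3]=17): gcd([8, 52, 8, 32]) = 4
The new gcd after any change is gcd(4, new_value).
This can be at most 4.
Since 4 > old gcd 1, the gcd CAN increase (e.g., set N[3] = 4).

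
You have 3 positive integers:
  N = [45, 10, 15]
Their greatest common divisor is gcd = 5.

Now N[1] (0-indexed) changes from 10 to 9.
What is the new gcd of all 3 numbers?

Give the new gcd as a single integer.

Numbers: [45, 10, 15], gcd = 5
Change: index 1, 10 -> 9
gcd of the OTHER numbers (without index 1): gcd([45, 15]) = 15
New gcd = gcd(g_others, new_val) = gcd(15, 9) = 3

Answer: 3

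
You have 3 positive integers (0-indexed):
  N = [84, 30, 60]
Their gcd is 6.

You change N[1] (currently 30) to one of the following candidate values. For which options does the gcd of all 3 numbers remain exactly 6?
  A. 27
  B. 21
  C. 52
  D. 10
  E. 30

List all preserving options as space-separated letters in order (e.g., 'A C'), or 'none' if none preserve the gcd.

Answer: E

Derivation:
Old gcd = 6; gcd of others (without N[1]) = 12
New gcd for candidate v: gcd(12, v). Preserves old gcd iff gcd(12, v) = 6.
  Option A: v=27, gcd(12,27)=3 -> changes
  Option B: v=21, gcd(12,21)=3 -> changes
  Option C: v=52, gcd(12,52)=4 -> changes
  Option D: v=10, gcd(12,10)=2 -> changes
  Option E: v=30, gcd(12,30)=6 -> preserves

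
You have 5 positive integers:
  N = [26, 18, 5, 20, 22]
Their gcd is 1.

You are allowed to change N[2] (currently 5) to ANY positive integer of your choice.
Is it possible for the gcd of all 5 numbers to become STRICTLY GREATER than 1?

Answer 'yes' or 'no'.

Answer: yes

Derivation:
Current gcd = 1
gcd of all OTHER numbers (without N[2]=5): gcd([26, 18, 20, 22]) = 2
The new gcd after any change is gcd(2, new_value).
This can be at most 2.
Since 2 > old gcd 1, the gcd CAN increase (e.g., set N[2] = 2).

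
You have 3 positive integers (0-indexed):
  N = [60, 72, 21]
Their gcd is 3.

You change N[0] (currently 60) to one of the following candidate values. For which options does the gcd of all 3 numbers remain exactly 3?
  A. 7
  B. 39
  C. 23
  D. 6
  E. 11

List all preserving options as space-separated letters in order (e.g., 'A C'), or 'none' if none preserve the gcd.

Old gcd = 3; gcd of others (without N[0]) = 3
New gcd for candidate v: gcd(3, v). Preserves old gcd iff gcd(3, v) = 3.
  Option A: v=7, gcd(3,7)=1 -> changes
  Option B: v=39, gcd(3,39)=3 -> preserves
  Option C: v=23, gcd(3,23)=1 -> changes
  Option D: v=6, gcd(3,6)=3 -> preserves
  Option E: v=11, gcd(3,11)=1 -> changes

Answer: B D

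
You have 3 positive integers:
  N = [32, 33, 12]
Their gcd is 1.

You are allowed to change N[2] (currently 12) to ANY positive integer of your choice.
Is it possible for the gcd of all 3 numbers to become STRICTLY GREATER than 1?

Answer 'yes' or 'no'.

Answer: no

Derivation:
Current gcd = 1
gcd of all OTHER numbers (without N[2]=12): gcd([32, 33]) = 1
The new gcd after any change is gcd(1, new_value).
This can be at most 1.
Since 1 = old gcd 1, the gcd can only stay the same or decrease.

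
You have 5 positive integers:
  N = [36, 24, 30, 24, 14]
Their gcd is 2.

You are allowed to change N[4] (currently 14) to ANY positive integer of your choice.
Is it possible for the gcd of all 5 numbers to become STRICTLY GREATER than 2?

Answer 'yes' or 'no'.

Answer: yes

Derivation:
Current gcd = 2
gcd of all OTHER numbers (without N[4]=14): gcd([36, 24, 30, 24]) = 6
The new gcd after any change is gcd(6, new_value).
This can be at most 6.
Since 6 > old gcd 2, the gcd CAN increase (e.g., set N[4] = 6).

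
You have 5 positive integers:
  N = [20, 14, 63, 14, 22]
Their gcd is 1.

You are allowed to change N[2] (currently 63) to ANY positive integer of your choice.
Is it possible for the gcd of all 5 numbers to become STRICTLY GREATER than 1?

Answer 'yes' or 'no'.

Current gcd = 1
gcd of all OTHER numbers (without N[2]=63): gcd([20, 14, 14, 22]) = 2
The new gcd after any change is gcd(2, new_value).
This can be at most 2.
Since 2 > old gcd 1, the gcd CAN increase (e.g., set N[2] = 2).

Answer: yes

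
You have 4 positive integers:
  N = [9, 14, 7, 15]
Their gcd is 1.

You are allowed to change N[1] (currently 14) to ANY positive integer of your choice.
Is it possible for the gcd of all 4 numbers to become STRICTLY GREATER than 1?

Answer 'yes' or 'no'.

Current gcd = 1
gcd of all OTHER numbers (without N[1]=14): gcd([9, 7, 15]) = 1
The new gcd after any change is gcd(1, new_value).
This can be at most 1.
Since 1 = old gcd 1, the gcd can only stay the same or decrease.

Answer: no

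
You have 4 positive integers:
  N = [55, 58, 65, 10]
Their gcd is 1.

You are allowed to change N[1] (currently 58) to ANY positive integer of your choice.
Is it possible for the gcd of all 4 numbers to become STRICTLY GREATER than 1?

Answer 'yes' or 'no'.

Current gcd = 1
gcd of all OTHER numbers (without N[1]=58): gcd([55, 65, 10]) = 5
The new gcd after any change is gcd(5, new_value).
This can be at most 5.
Since 5 > old gcd 1, the gcd CAN increase (e.g., set N[1] = 5).

Answer: yes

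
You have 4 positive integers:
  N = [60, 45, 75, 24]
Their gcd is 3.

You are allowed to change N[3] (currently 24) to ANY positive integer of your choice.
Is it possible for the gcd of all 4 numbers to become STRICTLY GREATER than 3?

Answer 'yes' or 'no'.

Current gcd = 3
gcd of all OTHER numbers (without N[3]=24): gcd([60, 45, 75]) = 15
The new gcd after any change is gcd(15, new_value).
This can be at most 15.
Since 15 > old gcd 3, the gcd CAN increase (e.g., set N[3] = 15).

Answer: yes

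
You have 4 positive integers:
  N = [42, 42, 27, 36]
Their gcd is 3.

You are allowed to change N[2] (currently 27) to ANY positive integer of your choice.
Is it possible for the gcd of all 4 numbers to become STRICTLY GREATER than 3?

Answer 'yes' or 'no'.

Current gcd = 3
gcd of all OTHER numbers (without N[2]=27): gcd([42, 42, 36]) = 6
The new gcd after any change is gcd(6, new_value).
This can be at most 6.
Since 6 > old gcd 3, the gcd CAN increase (e.g., set N[2] = 6).

Answer: yes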